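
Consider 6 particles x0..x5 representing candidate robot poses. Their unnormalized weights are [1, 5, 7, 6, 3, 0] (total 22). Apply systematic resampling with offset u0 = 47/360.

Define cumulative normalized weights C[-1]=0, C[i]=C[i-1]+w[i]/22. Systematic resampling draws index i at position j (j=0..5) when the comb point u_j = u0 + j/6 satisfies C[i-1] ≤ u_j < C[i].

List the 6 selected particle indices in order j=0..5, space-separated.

C = [1/22, 3/11, 13/22, 19/22, 1, 1]
j=0: u_0=47/360 ∈ [1/22, 3/11) → index 1
j=1: u_1=107/360 ∈ [3/11, 13/22) → index 2
j=2: u_2=167/360 ∈ [3/11, 13/22) → index 2
j=3: u_3=227/360 ∈ [13/22, 19/22) → index 3
j=4: u_4=287/360 ∈ [13/22, 19/22) → index 3
j=5: u_5=347/360 ∈ [19/22, 1) → index 4

1 2 2 3 3 4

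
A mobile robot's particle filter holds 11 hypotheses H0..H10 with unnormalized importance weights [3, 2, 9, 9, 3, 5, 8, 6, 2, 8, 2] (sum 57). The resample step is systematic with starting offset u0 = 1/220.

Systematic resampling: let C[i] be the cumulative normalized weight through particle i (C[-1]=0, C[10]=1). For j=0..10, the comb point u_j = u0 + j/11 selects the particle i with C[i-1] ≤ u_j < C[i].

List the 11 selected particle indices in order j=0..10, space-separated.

0 2 2 3 3 5 6 6 7 8 9

C = [1/19, 5/57, 14/57, 23/57, 26/57, 31/57, 13/19, 15/19, 47/57, 55/57, 1]
j=0: u_0=1/220 ∈ [0, 1/19) → index 0
j=1: u_1=21/220 ∈ [5/57, 14/57) → index 2
j=2: u_2=41/220 ∈ [5/57, 14/57) → index 2
j=3: u_3=61/220 ∈ [14/57, 23/57) → index 3
j=4: u_4=81/220 ∈ [14/57, 23/57) → index 3
j=5: u_5=101/220 ∈ [26/57, 31/57) → index 5
j=6: u_6=11/20 ∈ [31/57, 13/19) → index 6
j=7: u_7=141/220 ∈ [31/57, 13/19) → index 6
j=8: u_8=161/220 ∈ [13/19, 15/19) → index 7
j=9: u_9=181/220 ∈ [15/19, 47/57) → index 8
j=10: u_10=201/220 ∈ [47/57, 55/57) → index 9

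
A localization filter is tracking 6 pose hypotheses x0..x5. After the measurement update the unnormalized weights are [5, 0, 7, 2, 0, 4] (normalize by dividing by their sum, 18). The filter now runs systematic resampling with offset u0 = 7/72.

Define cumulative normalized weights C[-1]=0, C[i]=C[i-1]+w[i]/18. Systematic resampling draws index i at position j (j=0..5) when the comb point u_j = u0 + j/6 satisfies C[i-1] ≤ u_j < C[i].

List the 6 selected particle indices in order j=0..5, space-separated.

C = [5/18, 5/18, 2/3, 7/9, 7/9, 1]
j=0: u_0=7/72 ∈ [0, 5/18) → index 0
j=1: u_1=19/72 ∈ [0, 5/18) → index 0
j=2: u_2=31/72 ∈ [5/18, 2/3) → index 2
j=3: u_3=43/72 ∈ [5/18, 2/3) → index 2
j=4: u_4=55/72 ∈ [2/3, 7/9) → index 3
j=5: u_5=67/72 ∈ [7/9, 1) → index 5

0 0 2 2 3 5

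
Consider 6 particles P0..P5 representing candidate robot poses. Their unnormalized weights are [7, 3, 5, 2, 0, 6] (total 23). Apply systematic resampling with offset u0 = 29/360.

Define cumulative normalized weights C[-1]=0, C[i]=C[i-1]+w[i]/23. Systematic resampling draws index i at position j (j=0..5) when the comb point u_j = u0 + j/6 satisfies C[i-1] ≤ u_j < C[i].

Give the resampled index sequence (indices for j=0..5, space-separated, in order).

0 0 1 2 5 5

C = [7/23, 10/23, 15/23, 17/23, 17/23, 1]
j=0: u_0=29/360 ∈ [0, 7/23) → index 0
j=1: u_1=89/360 ∈ [0, 7/23) → index 0
j=2: u_2=149/360 ∈ [7/23, 10/23) → index 1
j=3: u_3=209/360 ∈ [10/23, 15/23) → index 2
j=4: u_4=269/360 ∈ [17/23, 1) → index 5
j=5: u_5=329/360 ∈ [17/23, 1) → index 5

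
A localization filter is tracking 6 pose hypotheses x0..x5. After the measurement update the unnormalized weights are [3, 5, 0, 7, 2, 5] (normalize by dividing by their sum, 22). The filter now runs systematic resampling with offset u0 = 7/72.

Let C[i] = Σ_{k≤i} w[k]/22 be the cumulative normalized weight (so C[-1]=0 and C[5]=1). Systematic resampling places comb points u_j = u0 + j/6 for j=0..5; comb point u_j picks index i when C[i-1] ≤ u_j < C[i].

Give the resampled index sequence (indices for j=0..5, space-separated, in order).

0 1 3 3 4 5

C = [3/22, 4/11, 4/11, 15/22, 17/22, 1]
j=0: u_0=7/72 ∈ [0, 3/22) → index 0
j=1: u_1=19/72 ∈ [3/22, 4/11) → index 1
j=2: u_2=31/72 ∈ [4/11, 15/22) → index 3
j=3: u_3=43/72 ∈ [4/11, 15/22) → index 3
j=4: u_4=55/72 ∈ [15/22, 17/22) → index 4
j=5: u_5=67/72 ∈ [17/22, 1) → index 5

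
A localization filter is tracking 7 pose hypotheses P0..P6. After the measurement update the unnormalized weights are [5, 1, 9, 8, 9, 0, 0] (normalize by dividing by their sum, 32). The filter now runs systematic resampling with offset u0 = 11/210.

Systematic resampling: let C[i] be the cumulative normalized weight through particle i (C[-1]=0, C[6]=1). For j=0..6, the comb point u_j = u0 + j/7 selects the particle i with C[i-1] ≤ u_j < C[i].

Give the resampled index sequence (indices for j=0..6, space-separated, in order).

C = [5/32, 3/16, 15/32, 23/32, 1, 1, 1]
j=0: u_0=11/210 ∈ [0, 5/32) → index 0
j=1: u_1=41/210 ∈ [3/16, 15/32) → index 2
j=2: u_2=71/210 ∈ [3/16, 15/32) → index 2
j=3: u_3=101/210 ∈ [15/32, 23/32) → index 3
j=4: u_4=131/210 ∈ [15/32, 23/32) → index 3
j=5: u_5=23/30 ∈ [23/32, 1) → index 4
j=6: u_6=191/210 ∈ [23/32, 1) → index 4

0 2 2 3 3 4 4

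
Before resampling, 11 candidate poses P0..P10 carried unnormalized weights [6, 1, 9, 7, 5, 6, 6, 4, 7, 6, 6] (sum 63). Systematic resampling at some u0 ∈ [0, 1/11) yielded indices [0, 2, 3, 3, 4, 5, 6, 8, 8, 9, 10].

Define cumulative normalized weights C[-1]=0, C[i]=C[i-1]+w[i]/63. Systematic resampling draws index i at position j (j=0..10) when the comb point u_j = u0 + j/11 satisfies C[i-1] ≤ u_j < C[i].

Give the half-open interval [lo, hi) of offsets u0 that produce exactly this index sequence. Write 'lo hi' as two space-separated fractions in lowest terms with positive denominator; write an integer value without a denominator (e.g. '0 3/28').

C = [2/21, 1/9, 16/63, 23/63, 4/9, 34/63, 40/63, 44/63, 17/21, 19/21, 1]
j=0 picked index 0: u0 ∈ [0, 2/21)
j=1 picked index 2: u0 ∈ [2/99, 113/693)
j=2 picked index 3: u0 ∈ [50/693, 127/693)
j=3 picked index 3: u0 ∈ [-13/693, 64/693)
j=4 picked index 4: u0 ∈ [1/693, 8/99)
j=5 picked index 5: u0 ∈ [-1/99, 59/693)
j=6 picked index 6: u0 ∈ [-4/693, 62/693)
j=7 picked index 8: u0 ∈ [43/693, 40/231)
j=8 picked index 8: u0 ∈ [-20/693, 19/231)
j=9 picked index 9: u0 ∈ [-2/231, 20/231)
j=10 picked index 10: u0 ∈ [-1/231, 1/11)
intersection: [50/693, 8/99)

50/693 8/99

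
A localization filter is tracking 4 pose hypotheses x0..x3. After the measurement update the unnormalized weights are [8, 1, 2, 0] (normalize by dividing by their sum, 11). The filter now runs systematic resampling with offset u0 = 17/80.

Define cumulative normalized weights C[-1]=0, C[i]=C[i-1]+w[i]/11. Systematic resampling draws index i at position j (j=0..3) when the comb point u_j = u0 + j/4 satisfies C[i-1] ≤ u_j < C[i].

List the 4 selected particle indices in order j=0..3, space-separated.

C = [8/11, 9/11, 1, 1]
j=0: u_0=17/80 ∈ [0, 8/11) → index 0
j=1: u_1=37/80 ∈ [0, 8/11) → index 0
j=2: u_2=57/80 ∈ [0, 8/11) → index 0
j=3: u_3=77/80 ∈ [9/11, 1) → index 2

0 0 0 2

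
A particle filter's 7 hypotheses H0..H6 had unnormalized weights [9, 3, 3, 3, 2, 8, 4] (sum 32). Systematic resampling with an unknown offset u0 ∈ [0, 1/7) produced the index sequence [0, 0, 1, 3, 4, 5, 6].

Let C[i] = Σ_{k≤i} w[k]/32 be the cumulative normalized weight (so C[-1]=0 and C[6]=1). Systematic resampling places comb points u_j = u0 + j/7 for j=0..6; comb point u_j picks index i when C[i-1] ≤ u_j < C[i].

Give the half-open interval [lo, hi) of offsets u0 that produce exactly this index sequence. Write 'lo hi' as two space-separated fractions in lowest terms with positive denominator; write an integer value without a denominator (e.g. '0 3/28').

C = [9/32, 3/8, 15/32, 9/16, 5/8, 7/8, 1]
j=0 picked index 0: u0 ∈ [0, 9/32)
j=1 picked index 0: u0 ∈ [-1/7, 31/224)
j=2 picked index 1: u0 ∈ [-1/224, 5/56)
j=3 picked index 3: u0 ∈ [9/224, 15/112)
j=4 picked index 4: u0 ∈ [-1/112, 3/56)
j=5 picked index 5: u0 ∈ [-5/56, 9/56)
j=6 picked index 6: u0 ∈ [1/56, 1/7)
intersection: [9/224, 3/56)

9/224 3/56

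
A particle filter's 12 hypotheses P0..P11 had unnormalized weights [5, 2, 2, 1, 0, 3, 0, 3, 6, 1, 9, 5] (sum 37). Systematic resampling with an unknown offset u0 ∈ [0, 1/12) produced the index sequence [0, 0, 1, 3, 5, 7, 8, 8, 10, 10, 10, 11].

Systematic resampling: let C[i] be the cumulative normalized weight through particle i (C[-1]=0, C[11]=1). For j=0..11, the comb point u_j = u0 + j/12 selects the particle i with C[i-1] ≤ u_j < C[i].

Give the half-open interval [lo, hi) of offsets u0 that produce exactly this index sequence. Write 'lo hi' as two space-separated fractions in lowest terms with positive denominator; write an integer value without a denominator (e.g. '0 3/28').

C = [5/37, 7/37, 9/37, 10/37, 10/37, 13/37, 13/37, 16/37, 22/37, 23/37, 32/37, 1]
j=0 picked index 0: u0 ∈ [0, 5/37)
j=1 picked index 0: u0 ∈ [-1/12, 23/444)
j=2 picked index 1: u0 ∈ [-7/222, 5/222)
j=3 picked index 3: u0 ∈ [-1/148, 3/148)
j=4 picked index 5: u0 ∈ [-7/111, 2/111)
j=5 picked index 7: u0 ∈ [-29/444, 7/444)
j=6 picked index 8: u0 ∈ [-5/74, 7/74)
j=7 picked index 8: u0 ∈ [-67/444, 5/444)
j=8 picked index 10: u0 ∈ [-5/111, 22/111)
j=9 picked index 10: u0 ∈ [-19/148, 17/148)
j=10 picked index 10: u0 ∈ [-47/222, 7/222)
j=11 picked index 11: u0 ∈ [-23/444, 1/12)
intersection: [0, 5/444)

0 5/444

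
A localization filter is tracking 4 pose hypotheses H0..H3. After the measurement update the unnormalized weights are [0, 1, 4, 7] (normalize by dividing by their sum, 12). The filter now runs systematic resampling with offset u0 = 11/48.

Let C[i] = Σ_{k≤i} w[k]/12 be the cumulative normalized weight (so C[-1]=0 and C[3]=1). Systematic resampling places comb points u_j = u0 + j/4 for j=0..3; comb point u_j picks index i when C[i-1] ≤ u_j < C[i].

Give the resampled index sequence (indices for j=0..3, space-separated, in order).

C = [0, 1/12, 5/12, 1]
j=0: u_0=11/48 ∈ [1/12, 5/12) → index 2
j=1: u_1=23/48 ∈ [5/12, 1) → index 3
j=2: u_2=35/48 ∈ [5/12, 1) → index 3
j=3: u_3=47/48 ∈ [5/12, 1) → index 3

2 3 3 3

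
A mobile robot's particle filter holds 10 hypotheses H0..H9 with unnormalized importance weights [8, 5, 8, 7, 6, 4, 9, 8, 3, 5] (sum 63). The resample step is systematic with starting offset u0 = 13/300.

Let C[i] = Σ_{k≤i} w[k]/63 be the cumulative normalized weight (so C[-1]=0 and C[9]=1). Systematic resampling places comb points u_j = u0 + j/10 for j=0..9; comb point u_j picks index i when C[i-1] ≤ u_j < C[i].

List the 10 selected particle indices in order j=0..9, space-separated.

C = [8/63, 13/63, 1/3, 4/9, 34/63, 38/63, 47/63, 55/63, 58/63, 1]
j=0: u_0=13/300 ∈ [0, 8/63) → index 0
j=1: u_1=43/300 ∈ [8/63, 13/63) → index 1
j=2: u_2=73/300 ∈ [13/63, 1/3) → index 2
j=3: u_3=103/300 ∈ [1/3, 4/9) → index 3
j=4: u_4=133/300 ∈ [1/3, 4/9) → index 3
j=5: u_5=163/300 ∈ [34/63, 38/63) → index 5
j=6: u_6=193/300 ∈ [38/63, 47/63) → index 6
j=7: u_7=223/300 ∈ [38/63, 47/63) → index 6
j=8: u_8=253/300 ∈ [47/63, 55/63) → index 7
j=9: u_9=283/300 ∈ [58/63, 1) → index 9

0 1 2 3 3 5 6 6 7 9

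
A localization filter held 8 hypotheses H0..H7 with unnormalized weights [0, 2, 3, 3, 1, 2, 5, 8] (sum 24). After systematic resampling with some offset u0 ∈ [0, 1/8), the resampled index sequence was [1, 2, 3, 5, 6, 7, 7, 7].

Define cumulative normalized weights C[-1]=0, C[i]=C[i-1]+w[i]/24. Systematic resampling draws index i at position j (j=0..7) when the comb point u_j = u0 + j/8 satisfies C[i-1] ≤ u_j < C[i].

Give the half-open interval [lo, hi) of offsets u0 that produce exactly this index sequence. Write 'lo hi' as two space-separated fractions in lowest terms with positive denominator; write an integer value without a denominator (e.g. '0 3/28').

1/24 1/12

C = [0, 1/12, 5/24, 1/3, 3/8, 11/24, 2/3, 1]
j=0 picked index 1: u0 ∈ [0, 1/12)
j=1 picked index 2: u0 ∈ [-1/24, 1/12)
j=2 picked index 3: u0 ∈ [-1/24, 1/12)
j=3 picked index 5: u0 ∈ [0, 1/12)
j=4 picked index 6: u0 ∈ [-1/24, 1/6)
j=5 picked index 7: u0 ∈ [1/24, 3/8)
j=6 picked index 7: u0 ∈ [-1/12, 1/4)
j=7 picked index 7: u0 ∈ [-5/24, 1/8)
intersection: [1/24, 1/12)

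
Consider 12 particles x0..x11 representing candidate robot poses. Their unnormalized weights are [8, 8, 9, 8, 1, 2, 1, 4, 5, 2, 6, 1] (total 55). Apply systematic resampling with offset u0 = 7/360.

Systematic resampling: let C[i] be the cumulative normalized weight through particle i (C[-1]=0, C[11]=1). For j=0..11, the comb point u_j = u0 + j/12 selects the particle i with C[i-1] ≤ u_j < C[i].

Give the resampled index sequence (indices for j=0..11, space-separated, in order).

C = [8/55, 16/55, 5/11, 3/5, 34/55, 36/55, 37/55, 41/55, 46/55, 48/55, 54/55, 1]
j=0: u_0=7/360 ∈ [0, 8/55) → index 0
j=1: u_1=37/360 ∈ [0, 8/55) → index 0
j=2: u_2=67/360 ∈ [8/55, 16/55) → index 1
j=3: u_3=97/360 ∈ [8/55, 16/55) → index 1
j=4: u_4=127/360 ∈ [16/55, 5/11) → index 2
j=5: u_5=157/360 ∈ [16/55, 5/11) → index 2
j=6: u_6=187/360 ∈ [5/11, 3/5) → index 3
j=7: u_7=217/360 ∈ [3/5, 34/55) → index 4
j=8: u_8=247/360 ∈ [37/55, 41/55) → index 7
j=9: u_9=277/360 ∈ [41/55, 46/55) → index 8
j=10: u_10=307/360 ∈ [46/55, 48/55) → index 9
j=11: u_11=337/360 ∈ [48/55, 54/55) → index 10

0 0 1 1 2 2 3 4 7 8 9 10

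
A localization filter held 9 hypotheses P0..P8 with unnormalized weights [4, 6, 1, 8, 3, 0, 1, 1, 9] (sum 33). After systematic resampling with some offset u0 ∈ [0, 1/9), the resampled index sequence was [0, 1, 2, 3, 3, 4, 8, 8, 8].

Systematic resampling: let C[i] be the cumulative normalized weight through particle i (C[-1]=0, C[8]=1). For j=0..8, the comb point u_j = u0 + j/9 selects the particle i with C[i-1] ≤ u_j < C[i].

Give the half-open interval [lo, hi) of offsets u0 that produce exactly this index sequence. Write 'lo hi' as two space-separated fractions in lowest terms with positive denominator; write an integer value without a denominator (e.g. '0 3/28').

8/99 1/9

C = [4/33, 10/33, 1/3, 19/33, 2/3, 2/3, 23/33, 8/11, 1]
j=0 picked index 0: u0 ∈ [0, 4/33)
j=1 picked index 1: u0 ∈ [1/99, 19/99)
j=2 picked index 2: u0 ∈ [8/99, 1/9)
j=3 picked index 3: u0 ∈ [0, 8/33)
j=4 picked index 3: u0 ∈ [-1/9, 13/99)
j=5 picked index 4: u0 ∈ [2/99, 1/9)
j=6 picked index 8: u0 ∈ [2/33, 1/3)
j=7 picked index 8: u0 ∈ [-5/99, 2/9)
j=8 picked index 8: u0 ∈ [-16/99, 1/9)
intersection: [8/99, 1/9)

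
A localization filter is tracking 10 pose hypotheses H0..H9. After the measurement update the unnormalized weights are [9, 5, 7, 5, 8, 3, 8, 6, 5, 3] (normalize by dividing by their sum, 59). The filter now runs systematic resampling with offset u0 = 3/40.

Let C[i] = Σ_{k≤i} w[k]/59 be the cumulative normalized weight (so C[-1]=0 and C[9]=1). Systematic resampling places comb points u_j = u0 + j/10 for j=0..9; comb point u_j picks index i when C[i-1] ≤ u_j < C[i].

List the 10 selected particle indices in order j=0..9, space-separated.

0 1 2 3 4 4 6 7 8 9

C = [9/59, 14/59, 21/59, 26/59, 34/59, 37/59, 45/59, 51/59, 56/59, 1]
j=0: u_0=3/40 ∈ [0, 9/59) → index 0
j=1: u_1=7/40 ∈ [9/59, 14/59) → index 1
j=2: u_2=11/40 ∈ [14/59, 21/59) → index 2
j=3: u_3=3/8 ∈ [21/59, 26/59) → index 3
j=4: u_4=19/40 ∈ [26/59, 34/59) → index 4
j=5: u_5=23/40 ∈ [26/59, 34/59) → index 4
j=6: u_6=27/40 ∈ [37/59, 45/59) → index 6
j=7: u_7=31/40 ∈ [45/59, 51/59) → index 7
j=8: u_8=7/8 ∈ [51/59, 56/59) → index 8
j=9: u_9=39/40 ∈ [56/59, 1) → index 9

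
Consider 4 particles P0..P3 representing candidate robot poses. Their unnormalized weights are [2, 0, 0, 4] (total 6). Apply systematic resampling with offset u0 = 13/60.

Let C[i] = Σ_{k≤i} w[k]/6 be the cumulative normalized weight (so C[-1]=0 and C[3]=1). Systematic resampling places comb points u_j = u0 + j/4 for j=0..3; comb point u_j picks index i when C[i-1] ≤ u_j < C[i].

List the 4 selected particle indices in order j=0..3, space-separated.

C = [1/3, 1/3, 1/3, 1]
j=0: u_0=13/60 ∈ [0, 1/3) → index 0
j=1: u_1=7/15 ∈ [1/3, 1) → index 3
j=2: u_2=43/60 ∈ [1/3, 1) → index 3
j=3: u_3=29/30 ∈ [1/3, 1) → index 3

0 3 3 3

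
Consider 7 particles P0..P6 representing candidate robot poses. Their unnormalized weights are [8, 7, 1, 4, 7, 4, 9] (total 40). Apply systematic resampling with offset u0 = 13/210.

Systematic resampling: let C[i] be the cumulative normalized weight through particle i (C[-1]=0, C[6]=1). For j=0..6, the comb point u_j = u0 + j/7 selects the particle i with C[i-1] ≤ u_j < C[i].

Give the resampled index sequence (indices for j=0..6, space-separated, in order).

0 1 1 3 4 6 6

C = [1/5, 3/8, 2/5, 1/2, 27/40, 31/40, 1]
j=0: u_0=13/210 ∈ [0, 1/5) → index 0
j=1: u_1=43/210 ∈ [1/5, 3/8) → index 1
j=2: u_2=73/210 ∈ [1/5, 3/8) → index 1
j=3: u_3=103/210 ∈ [2/5, 1/2) → index 3
j=4: u_4=19/30 ∈ [1/2, 27/40) → index 4
j=5: u_5=163/210 ∈ [31/40, 1) → index 6
j=6: u_6=193/210 ∈ [31/40, 1) → index 6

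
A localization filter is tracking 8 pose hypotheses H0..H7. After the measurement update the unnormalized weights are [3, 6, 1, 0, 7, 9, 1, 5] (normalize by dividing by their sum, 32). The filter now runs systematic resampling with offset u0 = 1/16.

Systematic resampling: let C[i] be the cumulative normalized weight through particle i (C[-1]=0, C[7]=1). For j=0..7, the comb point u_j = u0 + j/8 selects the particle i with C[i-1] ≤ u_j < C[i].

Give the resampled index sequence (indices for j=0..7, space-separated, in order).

0 1 4 4 5 5 6 7

C = [3/32, 9/32, 5/16, 5/16, 17/32, 13/16, 27/32, 1]
j=0: u_0=1/16 ∈ [0, 3/32) → index 0
j=1: u_1=3/16 ∈ [3/32, 9/32) → index 1
j=2: u_2=5/16 ∈ [5/16, 17/32) → index 4
j=3: u_3=7/16 ∈ [5/16, 17/32) → index 4
j=4: u_4=9/16 ∈ [17/32, 13/16) → index 5
j=5: u_5=11/16 ∈ [17/32, 13/16) → index 5
j=6: u_6=13/16 ∈ [13/16, 27/32) → index 6
j=7: u_7=15/16 ∈ [27/32, 1) → index 7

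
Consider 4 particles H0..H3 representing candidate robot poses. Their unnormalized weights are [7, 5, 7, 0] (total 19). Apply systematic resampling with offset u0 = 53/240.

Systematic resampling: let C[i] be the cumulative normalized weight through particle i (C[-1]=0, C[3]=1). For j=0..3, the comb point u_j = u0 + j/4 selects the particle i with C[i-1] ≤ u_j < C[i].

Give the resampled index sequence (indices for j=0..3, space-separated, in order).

C = [7/19, 12/19, 1, 1]
j=0: u_0=53/240 ∈ [0, 7/19) → index 0
j=1: u_1=113/240 ∈ [7/19, 12/19) → index 1
j=2: u_2=173/240 ∈ [12/19, 1) → index 2
j=3: u_3=233/240 ∈ [12/19, 1) → index 2

0 1 2 2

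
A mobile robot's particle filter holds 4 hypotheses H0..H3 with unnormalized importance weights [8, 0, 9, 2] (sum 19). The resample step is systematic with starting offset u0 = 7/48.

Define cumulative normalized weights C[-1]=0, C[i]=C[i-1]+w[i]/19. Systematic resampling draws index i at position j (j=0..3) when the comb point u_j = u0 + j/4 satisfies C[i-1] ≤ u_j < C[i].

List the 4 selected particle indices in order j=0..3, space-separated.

0 0 2 3

C = [8/19, 8/19, 17/19, 1]
j=0: u_0=7/48 ∈ [0, 8/19) → index 0
j=1: u_1=19/48 ∈ [0, 8/19) → index 0
j=2: u_2=31/48 ∈ [8/19, 17/19) → index 2
j=3: u_3=43/48 ∈ [17/19, 1) → index 3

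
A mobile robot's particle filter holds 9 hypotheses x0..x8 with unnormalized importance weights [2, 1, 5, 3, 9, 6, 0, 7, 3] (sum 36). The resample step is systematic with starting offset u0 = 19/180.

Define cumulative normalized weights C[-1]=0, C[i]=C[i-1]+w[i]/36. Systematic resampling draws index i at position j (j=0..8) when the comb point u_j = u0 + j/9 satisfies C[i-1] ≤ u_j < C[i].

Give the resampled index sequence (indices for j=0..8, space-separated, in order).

2 2 4 4 4 5 7 7 8

C = [1/18, 1/12, 2/9, 11/36, 5/9, 13/18, 13/18, 11/12, 1]
j=0: u_0=19/180 ∈ [1/12, 2/9) → index 2
j=1: u_1=13/60 ∈ [1/12, 2/9) → index 2
j=2: u_2=59/180 ∈ [11/36, 5/9) → index 4
j=3: u_3=79/180 ∈ [11/36, 5/9) → index 4
j=4: u_4=11/20 ∈ [11/36, 5/9) → index 4
j=5: u_5=119/180 ∈ [5/9, 13/18) → index 5
j=6: u_6=139/180 ∈ [13/18, 11/12) → index 7
j=7: u_7=53/60 ∈ [13/18, 11/12) → index 7
j=8: u_8=179/180 ∈ [11/12, 1) → index 8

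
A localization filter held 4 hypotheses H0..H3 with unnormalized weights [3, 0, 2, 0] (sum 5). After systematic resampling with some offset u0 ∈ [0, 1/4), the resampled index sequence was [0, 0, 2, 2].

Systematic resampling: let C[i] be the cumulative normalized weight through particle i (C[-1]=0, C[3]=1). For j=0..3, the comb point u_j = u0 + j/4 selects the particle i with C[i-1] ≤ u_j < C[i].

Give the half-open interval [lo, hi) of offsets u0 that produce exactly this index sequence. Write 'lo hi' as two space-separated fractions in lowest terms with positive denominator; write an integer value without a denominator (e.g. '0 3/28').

C = [3/5, 3/5, 1, 1]
j=0 picked index 0: u0 ∈ [0, 3/5)
j=1 picked index 0: u0 ∈ [-1/4, 7/20)
j=2 picked index 2: u0 ∈ [1/10, 1/2)
j=3 picked index 2: u0 ∈ [-3/20, 1/4)
intersection: [1/10, 1/4)

1/10 1/4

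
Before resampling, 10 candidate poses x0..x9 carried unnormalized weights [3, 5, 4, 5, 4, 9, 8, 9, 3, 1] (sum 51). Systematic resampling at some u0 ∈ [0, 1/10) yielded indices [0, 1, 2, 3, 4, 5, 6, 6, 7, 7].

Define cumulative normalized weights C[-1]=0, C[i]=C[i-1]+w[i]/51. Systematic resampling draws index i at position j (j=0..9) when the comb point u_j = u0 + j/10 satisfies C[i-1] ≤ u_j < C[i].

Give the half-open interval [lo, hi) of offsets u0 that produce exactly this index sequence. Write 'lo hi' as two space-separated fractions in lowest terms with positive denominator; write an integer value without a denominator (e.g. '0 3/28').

C = [1/17, 8/51, 4/17, 1/3, 7/17, 10/17, 38/51, 47/51, 50/51, 1]
j=0 picked index 0: u0 ∈ [0, 1/17)
j=1 picked index 1: u0 ∈ [-7/170, 29/510)
j=2 picked index 2: u0 ∈ [-11/255, 3/85)
j=3 picked index 3: u0 ∈ [-11/170, 1/30)
j=4 picked index 4: u0 ∈ [-1/15, 1/85)
j=5 picked index 5: u0 ∈ [-3/34, 3/34)
j=6 picked index 6: u0 ∈ [-1/85, 37/255)
j=7 picked index 6: u0 ∈ [-19/170, 23/510)
j=8 picked index 7: u0 ∈ [-14/255, 31/255)
j=9 picked index 7: u0 ∈ [-79/510, 11/510)
intersection: [0, 1/85)

0 1/85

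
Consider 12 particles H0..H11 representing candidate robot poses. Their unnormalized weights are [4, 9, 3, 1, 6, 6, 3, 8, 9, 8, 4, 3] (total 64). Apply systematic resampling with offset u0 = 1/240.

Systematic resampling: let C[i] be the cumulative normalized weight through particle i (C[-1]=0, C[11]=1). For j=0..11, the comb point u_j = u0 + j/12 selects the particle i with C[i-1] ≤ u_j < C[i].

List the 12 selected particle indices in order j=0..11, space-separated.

C = [1/16, 13/64, 1/4, 17/64, 23/64, 29/64, 1/2, 5/8, 49/64, 57/64, 61/64, 1]
j=0: u_0=1/240 ∈ [0, 1/16) → index 0
j=1: u_1=7/80 ∈ [1/16, 13/64) → index 1
j=2: u_2=41/240 ∈ [1/16, 13/64) → index 1
j=3: u_3=61/240 ∈ [1/4, 17/64) → index 3
j=4: u_4=27/80 ∈ [17/64, 23/64) → index 4
j=5: u_5=101/240 ∈ [23/64, 29/64) → index 5
j=6: u_6=121/240 ∈ [1/2, 5/8) → index 7
j=7: u_7=47/80 ∈ [1/2, 5/8) → index 7
j=8: u_8=161/240 ∈ [5/8, 49/64) → index 8
j=9: u_9=181/240 ∈ [5/8, 49/64) → index 8
j=10: u_10=67/80 ∈ [49/64, 57/64) → index 9
j=11: u_11=221/240 ∈ [57/64, 61/64) → index 10

0 1 1 3 4 5 7 7 8 8 9 10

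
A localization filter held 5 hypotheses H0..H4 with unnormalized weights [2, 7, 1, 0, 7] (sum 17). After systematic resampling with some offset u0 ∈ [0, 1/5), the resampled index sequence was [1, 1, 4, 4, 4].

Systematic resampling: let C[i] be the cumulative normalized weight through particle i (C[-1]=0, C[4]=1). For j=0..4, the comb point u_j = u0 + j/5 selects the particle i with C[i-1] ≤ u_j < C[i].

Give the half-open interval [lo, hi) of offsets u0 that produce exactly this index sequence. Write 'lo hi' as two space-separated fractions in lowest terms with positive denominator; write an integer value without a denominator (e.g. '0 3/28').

C = [2/17, 9/17, 10/17, 10/17, 1]
j=0 picked index 1: u0 ∈ [2/17, 9/17)
j=1 picked index 1: u0 ∈ [-7/85, 28/85)
j=2 picked index 4: u0 ∈ [16/85, 3/5)
j=3 picked index 4: u0 ∈ [-1/85, 2/5)
j=4 picked index 4: u0 ∈ [-18/85, 1/5)
intersection: [16/85, 1/5)

16/85 1/5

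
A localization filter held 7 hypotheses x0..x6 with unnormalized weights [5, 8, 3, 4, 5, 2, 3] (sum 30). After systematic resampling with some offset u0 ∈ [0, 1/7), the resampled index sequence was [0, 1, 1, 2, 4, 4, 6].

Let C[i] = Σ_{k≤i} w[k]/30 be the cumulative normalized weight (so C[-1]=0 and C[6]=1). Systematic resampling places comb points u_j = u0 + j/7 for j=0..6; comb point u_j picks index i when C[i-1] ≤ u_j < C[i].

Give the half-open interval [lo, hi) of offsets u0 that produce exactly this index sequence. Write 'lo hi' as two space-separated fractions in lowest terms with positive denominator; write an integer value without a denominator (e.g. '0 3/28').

2/21 11/105

C = [1/6, 13/30, 8/15, 2/3, 5/6, 9/10, 1]
j=0 picked index 0: u0 ∈ [0, 1/6)
j=1 picked index 1: u0 ∈ [1/42, 61/210)
j=2 picked index 1: u0 ∈ [-5/42, 31/210)
j=3 picked index 2: u0 ∈ [1/210, 11/105)
j=4 picked index 4: u0 ∈ [2/21, 11/42)
j=5 picked index 4: u0 ∈ [-1/21, 5/42)
j=6 picked index 6: u0 ∈ [3/70, 1/7)
intersection: [2/21, 11/105)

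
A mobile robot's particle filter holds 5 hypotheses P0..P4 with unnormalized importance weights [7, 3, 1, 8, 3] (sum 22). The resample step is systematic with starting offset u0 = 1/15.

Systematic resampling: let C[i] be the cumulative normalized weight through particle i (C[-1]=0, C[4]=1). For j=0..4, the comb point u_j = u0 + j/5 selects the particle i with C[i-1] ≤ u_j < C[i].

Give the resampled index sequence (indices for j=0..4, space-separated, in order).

C = [7/22, 5/11, 1/2, 19/22, 1]
j=0: u_0=1/15 ∈ [0, 7/22) → index 0
j=1: u_1=4/15 ∈ [0, 7/22) → index 0
j=2: u_2=7/15 ∈ [5/11, 1/2) → index 2
j=3: u_3=2/3 ∈ [1/2, 19/22) → index 3
j=4: u_4=13/15 ∈ [19/22, 1) → index 4

0 0 2 3 4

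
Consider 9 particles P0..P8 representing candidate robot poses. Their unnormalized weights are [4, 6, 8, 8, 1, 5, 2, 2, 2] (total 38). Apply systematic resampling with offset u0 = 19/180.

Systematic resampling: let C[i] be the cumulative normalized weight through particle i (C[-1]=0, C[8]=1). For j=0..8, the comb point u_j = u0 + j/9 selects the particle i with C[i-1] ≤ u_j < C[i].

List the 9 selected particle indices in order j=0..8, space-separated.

C = [2/19, 5/19, 9/19, 13/19, 27/38, 16/19, 17/19, 18/19, 1]
j=0: u_0=19/180 ∈ [2/19, 5/19) → index 1
j=1: u_1=13/60 ∈ [2/19, 5/19) → index 1
j=2: u_2=59/180 ∈ [5/19, 9/19) → index 2
j=3: u_3=79/180 ∈ [5/19, 9/19) → index 2
j=4: u_4=11/20 ∈ [9/19, 13/19) → index 3
j=5: u_5=119/180 ∈ [9/19, 13/19) → index 3
j=6: u_6=139/180 ∈ [27/38, 16/19) → index 5
j=7: u_7=53/60 ∈ [16/19, 17/19) → index 6
j=8: u_8=179/180 ∈ [18/19, 1) → index 8

1 1 2 2 3 3 5 6 8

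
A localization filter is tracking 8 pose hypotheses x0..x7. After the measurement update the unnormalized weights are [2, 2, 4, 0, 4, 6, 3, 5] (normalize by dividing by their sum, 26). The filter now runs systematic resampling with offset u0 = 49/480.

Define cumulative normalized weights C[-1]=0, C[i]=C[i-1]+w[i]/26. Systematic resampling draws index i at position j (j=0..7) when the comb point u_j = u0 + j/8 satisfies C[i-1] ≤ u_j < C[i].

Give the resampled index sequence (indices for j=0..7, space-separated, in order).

1 2 4 5 5 6 7 7

C = [1/13, 2/13, 4/13, 4/13, 6/13, 9/13, 21/26, 1]
j=0: u_0=49/480 ∈ [1/13, 2/13) → index 1
j=1: u_1=109/480 ∈ [2/13, 4/13) → index 2
j=2: u_2=169/480 ∈ [4/13, 6/13) → index 4
j=3: u_3=229/480 ∈ [6/13, 9/13) → index 5
j=4: u_4=289/480 ∈ [6/13, 9/13) → index 5
j=5: u_5=349/480 ∈ [9/13, 21/26) → index 6
j=6: u_6=409/480 ∈ [21/26, 1) → index 7
j=7: u_7=469/480 ∈ [21/26, 1) → index 7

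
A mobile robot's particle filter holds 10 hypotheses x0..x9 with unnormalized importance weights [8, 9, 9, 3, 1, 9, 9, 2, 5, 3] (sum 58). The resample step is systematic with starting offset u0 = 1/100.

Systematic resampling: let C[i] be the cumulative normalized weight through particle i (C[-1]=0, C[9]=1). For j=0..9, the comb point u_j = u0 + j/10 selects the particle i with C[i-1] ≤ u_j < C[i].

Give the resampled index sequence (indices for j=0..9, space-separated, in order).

0 0 1 2 2 4 5 6 6 8

C = [4/29, 17/58, 13/29, 1/2, 15/29, 39/58, 24/29, 25/29, 55/58, 1]
j=0: u_0=1/100 ∈ [0, 4/29) → index 0
j=1: u_1=11/100 ∈ [0, 4/29) → index 0
j=2: u_2=21/100 ∈ [4/29, 17/58) → index 1
j=3: u_3=31/100 ∈ [17/58, 13/29) → index 2
j=4: u_4=41/100 ∈ [17/58, 13/29) → index 2
j=5: u_5=51/100 ∈ [1/2, 15/29) → index 4
j=6: u_6=61/100 ∈ [15/29, 39/58) → index 5
j=7: u_7=71/100 ∈ [39/58, 24/29) → index 6
j=8: u_8=81/100 ∈ [39/58, 24/29) → index 6
j=9: u_9=91/100 ∈ [25/29, 55/58) → index 8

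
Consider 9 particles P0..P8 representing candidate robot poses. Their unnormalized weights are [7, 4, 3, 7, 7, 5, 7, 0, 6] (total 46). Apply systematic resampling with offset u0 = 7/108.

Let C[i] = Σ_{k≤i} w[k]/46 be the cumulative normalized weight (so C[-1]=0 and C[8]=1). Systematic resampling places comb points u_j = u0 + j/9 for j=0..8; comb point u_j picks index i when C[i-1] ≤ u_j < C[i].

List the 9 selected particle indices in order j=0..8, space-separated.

C = [7/46, 11/46, 7/23, 21/46, 14/23, 33/46, 20/23, 20/23, 1]
j=0: u_0=7/108 ∈ [0, 7/46) → index 0
j=1: u_1=19/108 ∈ [7/46, 11/46) → index 1
j=2: u_2=31/108 ∈ [11/46, 7/23) → index 2
j=3: u_3=43/108 ∈ [7/23, 21/46) → index 3
j=4: u_4=55/108 ∈ [21/46, 14/23) → index 4
j=5: u_5=67/108 ∈ [14/23, 33/46) → index 5
j=6: u_6=79/108 ∈ [33/46, 20/23) → index 6
j=7: u_7=91/108 ∈ [33/46, 20/23) → index 6
j=8: u_8=103/108 ∈ [20/23, 1) → index 8

0 1 2 3 4 5 6 6 8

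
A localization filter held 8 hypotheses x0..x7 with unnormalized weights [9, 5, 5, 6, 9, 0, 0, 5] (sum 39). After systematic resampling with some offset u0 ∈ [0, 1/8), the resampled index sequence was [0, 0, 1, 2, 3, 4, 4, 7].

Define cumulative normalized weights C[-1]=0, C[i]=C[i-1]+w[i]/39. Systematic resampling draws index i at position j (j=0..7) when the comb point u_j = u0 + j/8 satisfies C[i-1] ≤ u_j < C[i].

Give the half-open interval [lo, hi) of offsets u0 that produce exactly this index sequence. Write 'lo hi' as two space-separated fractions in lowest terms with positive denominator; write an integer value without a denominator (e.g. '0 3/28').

C = [3/13, 14/39, 19/39, 25/39, 34/39, 34/39, 34/39, 1]
j=0 picked index 0: u0 ∈ [0, 3/13)
j=1 picked index 0: u0 ∈ [-1/8, 11/104)
j=2 picked index 1: u0 ∈ [-1/52, 17/156)
j=3 picked index 2: u0 ∈ [-5/312, 35/312)
j=4 picked index 3: u0 ∈ [-1/78, 11/78)
j=5 picked index 4: u0 ∈ [5/312, 77/312)
j=6 picked index 4: u0 ∈ [-17/156, 19/156)
j=7 picked index 7: u0 ∈ [-1/312, 1/8)
intersection: [5/312, 11/104)

5/312 11/104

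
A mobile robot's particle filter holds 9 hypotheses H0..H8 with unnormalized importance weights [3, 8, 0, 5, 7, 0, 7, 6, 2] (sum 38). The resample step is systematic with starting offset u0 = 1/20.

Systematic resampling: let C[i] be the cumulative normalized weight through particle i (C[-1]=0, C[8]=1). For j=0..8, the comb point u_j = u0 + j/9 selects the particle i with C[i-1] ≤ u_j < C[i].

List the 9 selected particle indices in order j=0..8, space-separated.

C = [3/38, 11/38, 11/38, 8/19, 23/38, 23/38, 15/19, 18/19, 1]
j=0: u_0=1/20 ∈ [0, 3/38) → index 0
j=1: u_1=29/180 ∈ [3/38, 11/38) → index 1
j=2: u_2=49/180 ∈ [3/38, 11/38) → index 1
j=3: u_3=23/60 ∈ [11/38, 8/19) → index 3
j=4: u_4=89/180 ∈ [8/19, 23/38) → index 4
j=5: u_5=109/180 ∈ [23/38, 15/19) → index 6
j=6: u_6=43/60 ∈ [23/38, 15/19) → index 6
j=7: u_7=149/180 ∈ [15/19, 18/19) → index 7
j=8: u_8=169/180 ∈ [15/19, 18/19) → index 7

0 1 1 3 4 6 6 7 7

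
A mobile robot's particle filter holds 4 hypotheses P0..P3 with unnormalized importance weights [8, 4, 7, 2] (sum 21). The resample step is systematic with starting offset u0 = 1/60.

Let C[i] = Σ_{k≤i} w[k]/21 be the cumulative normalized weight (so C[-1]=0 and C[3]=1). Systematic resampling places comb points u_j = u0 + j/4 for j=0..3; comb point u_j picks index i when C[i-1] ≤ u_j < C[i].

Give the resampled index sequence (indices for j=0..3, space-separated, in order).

0 0 1 2

C = [8/21, 4/7, 19/21, 1]
j=0: u_0=1/60 ∈ [0, 8/21) → index 0
j=1: u_1=4/15 ∈ [0, 8/21) → index 0
j=2: u_2=31/60 ∈ [8/21, 4/7) → index 1
j=3: u_3=23/30 ∈ [4/7, 19/21) → index 2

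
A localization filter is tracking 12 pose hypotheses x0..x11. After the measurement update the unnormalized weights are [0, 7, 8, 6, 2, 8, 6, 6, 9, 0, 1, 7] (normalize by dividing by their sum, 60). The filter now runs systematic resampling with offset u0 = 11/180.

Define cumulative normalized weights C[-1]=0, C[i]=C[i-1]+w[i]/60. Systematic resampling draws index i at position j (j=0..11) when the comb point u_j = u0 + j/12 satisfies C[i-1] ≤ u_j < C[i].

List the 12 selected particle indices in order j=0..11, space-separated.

C = [0, 7/60, 1/4, 7/20, 23/60, 31/60, 37/60, 43/60, 13/15, 13/15, 53/60, 1]
j=0: u_0=11/180 ∈ [0, 7/60) → index 1
j=1: u_1=13/90 ∈ [7/60, 1/4) → index 2
j=2: u_2=41/180 ∈ [7/60, 1/4) → index 2
j=3: u_3=14/45 ∈ [1/4, 7/20) → index 3
j=4: u_4=71/180 ∈ [23/60, 31/60) → index 5
j=5: u_5=43/90 ∈ [23/60, 31/60) → index 5
j=6: u_6=101/180 ∈ [31/60, 37/60) → index 6
j=7: u_7=29/45 ∈ [37/60, 43/60) → index 7
j=8: u_8=131/180 ∈ [43/60, 13/15) → index 8
j=9: u_9=73/90 ∈ [43/60, 13/15) → index 8
j=10: u_10=161/180 ∈ [53/60, 1) → index 11
j=11: u_11=44/45 ∈ [53/60, 1) → index 11

1 2 2 3 5 5 6 7 8 8 11 11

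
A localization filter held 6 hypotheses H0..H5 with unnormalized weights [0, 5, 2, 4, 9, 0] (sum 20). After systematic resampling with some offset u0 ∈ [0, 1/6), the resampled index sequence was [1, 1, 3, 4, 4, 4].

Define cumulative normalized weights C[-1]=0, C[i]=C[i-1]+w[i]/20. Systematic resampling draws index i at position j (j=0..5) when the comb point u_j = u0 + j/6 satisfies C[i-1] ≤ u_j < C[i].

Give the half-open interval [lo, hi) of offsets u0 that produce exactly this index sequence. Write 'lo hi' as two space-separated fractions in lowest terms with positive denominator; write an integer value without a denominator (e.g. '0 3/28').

C = [0, 1/4, 7/20, 11/20, 1, 1]
j=0 picked index 1: u0 ∈ [0, 1/4)
j=1 picked index 1: u0 ∈ [-1/6, 1/12)
j=2 picked index 3: u0 ∈ [1/60, 13/60)
j=3 picked index 4: u0 ∈ [1/20, 1/2)
j=4 picked index 4: u0 ∈ [-7/60, 1/3)
j=5 picked index 4: u0 ∈ [-17/60, 1/6)
intersection: [1/20, 1/12)

1/20 1/12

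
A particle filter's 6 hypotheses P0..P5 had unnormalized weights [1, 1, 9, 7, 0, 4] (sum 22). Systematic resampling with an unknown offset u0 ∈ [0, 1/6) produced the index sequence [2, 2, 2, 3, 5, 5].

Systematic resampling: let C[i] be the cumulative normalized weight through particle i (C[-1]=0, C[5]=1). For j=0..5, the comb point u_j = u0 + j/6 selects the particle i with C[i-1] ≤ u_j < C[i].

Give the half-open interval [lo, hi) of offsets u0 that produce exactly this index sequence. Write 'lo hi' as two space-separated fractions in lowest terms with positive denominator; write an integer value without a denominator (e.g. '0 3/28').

C = [1/22, 1/11, 1/2, 9/11, 9/11, 1]
j=0 picked index 2: u0 ∈ [1/11, 1/2)
j=1 picked index 2: u0 ∈ [-5/66, 1/3)
j=2 picked index 2: u0 ∈ [-8/33, 1/6)
j=3 picked index 3: u0 ∈ [0, 7/22)
j=4 picked index 5: u0 ∈ [5/33, 1/3)
j=5 picked index 5: u0 ∈ [-1/66, 1/6)
intersection: [5/33, 1/6)

5/33 1/6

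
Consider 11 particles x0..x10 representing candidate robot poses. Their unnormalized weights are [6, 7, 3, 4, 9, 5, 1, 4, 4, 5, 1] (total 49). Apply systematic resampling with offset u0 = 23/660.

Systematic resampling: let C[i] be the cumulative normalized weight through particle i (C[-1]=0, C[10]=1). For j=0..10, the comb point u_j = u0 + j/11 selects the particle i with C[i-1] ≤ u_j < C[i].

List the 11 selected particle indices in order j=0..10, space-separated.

0 1 1 2 3 4 4 5 7 8 9

C = [6/49, 13/49, 16/49, 20/49, 29/49, 34/49, 5/7, 39/49, 43/49, 48/49, 1]
j=0: u_0=23/660 ∈ [0, 6/49) → index 0
j=1: u_1=83/660 ∈ [6/49, 13/49) → index 1
j=2: u_2=13/60 ∈ [6/49, 13/49) → index 1
j=3: u_3=203/660 ∈ [13/49, 16/49) → index 2
j=4: u_4=263/660 ∈ [16/49, 20/49) → index 3
j=5: u_5=323/660 ∈ [20/49, 29/49) → index 4
j=6: u_6=383/660 ∈ [20/49, 29/49) → index 4
j=7: u_7=443/660 ∈ [29/49, 34/49) → index 5
j=8: u_8=503/660 ∈ [5/7, 39/49) → index 7
j=9: u_9=563/660 ∈ [39/49, 43/49) → index 8
j=10: u_10=623/660 ∈ [43/49, 48/49) → index 9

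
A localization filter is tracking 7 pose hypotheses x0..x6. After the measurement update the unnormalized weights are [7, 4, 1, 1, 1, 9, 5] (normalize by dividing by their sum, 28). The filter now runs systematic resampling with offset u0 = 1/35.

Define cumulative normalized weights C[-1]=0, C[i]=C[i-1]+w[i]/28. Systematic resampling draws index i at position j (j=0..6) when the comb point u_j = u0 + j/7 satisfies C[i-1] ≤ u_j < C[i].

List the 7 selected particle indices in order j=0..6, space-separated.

C = [1/4, 11/28, 3/7, 13/28, 1/2, 23/28, 1]
j=0: u_0=1/35 ∈ [0, 1/4) → index 0
j=1: u_1=6/35 ∈ [0, 1/4) → index 0
j=2: u_2=11/35 ∈ [1/4, 11/28) → index 1
j=3: u_3=16/35 ∈ [3/7, 13/28) → index 3
j=4: u_4=3/5 ∈ [1/2, 23/28) → index 5
j=5: u_5=26/35 ∈ [1/2, 23/28) → index 5
j=6: u_6=31/35 ∈ [23/28, 1) → index 6

0 0 1 3 5 5 6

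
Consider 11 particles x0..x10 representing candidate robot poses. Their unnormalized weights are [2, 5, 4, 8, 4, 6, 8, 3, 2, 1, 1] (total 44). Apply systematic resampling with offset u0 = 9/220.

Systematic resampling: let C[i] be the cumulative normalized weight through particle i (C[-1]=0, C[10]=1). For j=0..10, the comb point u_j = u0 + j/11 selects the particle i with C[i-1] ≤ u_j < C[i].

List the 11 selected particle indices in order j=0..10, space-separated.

C = [1/22, 7/44, 1/4, 19/44, 23/44, 29/44, 37/44, 10/11, 21/22, 43/44, 1]
j=0: u_0=9/220 ∈ [0, 1/22) → index 0
j=1: u_1=29/220 ∈ [1/22, 7/44) → index 1
j=2: u_2=49/220 ∈ [7/44, 1/4) → index 2
j=3: u_3=69/220 ∈ [1/4, 19/44) → index 3
j=4: u_4=89/220 ∈ [1/4, 19/44) → index 3
j=5: u_5=109/220 ∈ [19/44, 23/44) → index 4
j=6: u_6=129/220 ∈ [23/44, 29/44) → index 5
j=7: u_7=149/220 ∈ [29/44, 37/44) → index 6
j=8: u_8=169/220 ∈ [29/44, 37/44) → index 6
j=9: u_9=189/220 ∈ [37/44, 10/11) → index 7
j=10: u_10=19/20 ∈ [10/11, 21/22) → index 8

0 1 2 3 3 4 5 6 6 7 8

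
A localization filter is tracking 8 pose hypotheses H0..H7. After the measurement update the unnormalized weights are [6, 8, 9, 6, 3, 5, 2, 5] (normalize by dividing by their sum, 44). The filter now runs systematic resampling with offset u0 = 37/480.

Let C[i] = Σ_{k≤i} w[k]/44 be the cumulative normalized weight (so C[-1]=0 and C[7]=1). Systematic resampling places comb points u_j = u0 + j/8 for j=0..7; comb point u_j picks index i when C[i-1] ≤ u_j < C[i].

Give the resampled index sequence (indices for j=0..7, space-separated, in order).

0 1 2 2 3 4 5 7

C = [3/22, 7/22, 23/44, 29/44, 8/11, 37/44, 39/44, 1]
j=0: u_0=37/480 ∈ [0, 3/22) → index 0
j=1: u_1=97/480 ∈ [3/22, 7/22) → index 1
j=2: u_2=157/480 ∈ [7/22, 23/44) → index 2
j=3: u_3=217/480 ∈ [7/22, 23/44) → index 2
j=4: u_4=277/480 ∈ [23/44, 29/44) → index 3
j=5: u_5=337/480 ∈ [29/44, 8/11) → index 4
j=6: u_6=397/480 ∈ [8/11, 37/44) → index 5
j=7: u_7=457/480 ∈ [39/44, 1) → index 7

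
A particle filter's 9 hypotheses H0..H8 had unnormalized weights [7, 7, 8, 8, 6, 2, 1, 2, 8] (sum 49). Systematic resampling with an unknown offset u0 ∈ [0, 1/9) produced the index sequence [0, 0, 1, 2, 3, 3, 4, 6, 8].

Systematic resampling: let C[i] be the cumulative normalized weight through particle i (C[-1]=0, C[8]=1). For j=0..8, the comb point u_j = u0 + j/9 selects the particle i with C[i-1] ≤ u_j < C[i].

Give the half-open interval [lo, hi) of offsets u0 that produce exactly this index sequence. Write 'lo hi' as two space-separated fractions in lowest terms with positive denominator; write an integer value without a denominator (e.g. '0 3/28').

C = [1/7, 2/7, 22/49, 30/49, 36/49, 38/49, 39/49, 41/49, 1]
j=0 picked index 0: u0 ∈ [0, 1/7)
j=1 picked index 0: u0 ∈ [-1/9, 2/63)
j=2 picked index 1: u0 ∈ [-5/63, 4/63)
j=3 picked index 2: u0 ∈ [-1/21, 17/147)
j=4 picked index 3: u0 ∈ [2/441, 74/441)
j=5 picked index 3: u0 ∈ [-47/441, 25/441)
j=6 picked index 4: u0 ∈ [-8/147, 10/147)
j=7 picked index 6: u0 ∈ [-1/441, 8/441)
j=8 picked index 8: u0 ∈ [-23/441, 1/9)
intersection: [2/441, 8/441)

2/441 8/441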